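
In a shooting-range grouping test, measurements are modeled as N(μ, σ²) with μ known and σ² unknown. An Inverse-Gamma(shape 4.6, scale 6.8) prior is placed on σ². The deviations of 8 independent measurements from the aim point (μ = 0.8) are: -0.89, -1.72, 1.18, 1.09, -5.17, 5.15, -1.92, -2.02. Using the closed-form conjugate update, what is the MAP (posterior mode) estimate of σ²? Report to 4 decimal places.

With known mean μ and an Inverse-Gamma(α, β) prior on σ², the Normal likelihood is conjugate: posterior is Inv-Gamma(α + n/2, β + Σ(xᵢ−μ)²/2).
Σ(xᵢ−μ)² = (-0.89)² + (-1.72)² + (1.18)² + (1.09)² + (-5.17)² + (5.15)² + (-1.92)² + (-2.02)² = 67.3492.
Posterior: Inv-Gamma(4.6 + 8/2, 6.8 + 67.3492/2) = Inv-Gamma(8.60, 40.47460).
Mode = β/(α+1) = 40.47460/9.60 = 4.2161.

4.2161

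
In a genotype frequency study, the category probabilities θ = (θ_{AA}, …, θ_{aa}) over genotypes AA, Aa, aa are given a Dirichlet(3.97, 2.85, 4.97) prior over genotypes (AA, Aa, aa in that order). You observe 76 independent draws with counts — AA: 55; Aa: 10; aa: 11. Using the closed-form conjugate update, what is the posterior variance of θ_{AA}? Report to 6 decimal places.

The Dirichlet prior is conjugate to the Multinomial likelihood: each posterior αⱼ = prior αⱼ + observed count nⱼ.
Posterior concentration: (58.97, 12.85, 15.97), total = 87.79.
Var[θ_j] = α_j(Σα−α_j)/((Σα)²(Σα+1)) = 58.97·28.82/(87.79²·88.79) = 0.002484.

0.002484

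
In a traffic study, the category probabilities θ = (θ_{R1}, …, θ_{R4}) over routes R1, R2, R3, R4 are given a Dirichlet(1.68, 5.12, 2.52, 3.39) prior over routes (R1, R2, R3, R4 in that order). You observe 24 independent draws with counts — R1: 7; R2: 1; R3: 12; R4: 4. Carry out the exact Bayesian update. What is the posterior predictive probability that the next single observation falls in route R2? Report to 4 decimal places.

0.1667

The Dirichlet prior is conjugate to the Multinomial likelihood: each posterior αⱼ = prior αⱼ + observed count nⱼ.
Posterior concentration: (8.68, 6.12, 14.52, 7.39), total = 36.71.
P(next = R2 | data) = α_{R2}/Σα = 0.1667.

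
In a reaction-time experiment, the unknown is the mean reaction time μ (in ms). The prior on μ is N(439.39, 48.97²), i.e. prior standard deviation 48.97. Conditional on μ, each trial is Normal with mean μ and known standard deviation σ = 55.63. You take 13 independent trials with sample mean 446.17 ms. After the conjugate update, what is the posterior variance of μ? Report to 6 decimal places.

216.556241

For Normal data with known variance σ², a Normal(μ₀, σ₀²) prior on μ is conjugate. Posterior precision = 1/σ₀² + n/σ²; posterior mean is the precision-weighted average of μ₀ and x̄.
σ₀² = 48.97² = 2398.0609, σ² = 55.63² = 3094.6969; σ² + n·σ₀² = 3094.6969 + 13·2398.0609 = 34269.4886.
Posterior precision = 1/σ₀² + n/σ² = 1/2398.0609 + 13/3094.6969 = (σ² + n·σ₀²)/(σ₀²σ²) = 34269.4886/(2398.0609·3094.6969); posterior variance σₙ² = σ₀²σ²/(σ² + n·σ₀²) = 2398.0609·3094.6969/34269.4886 = 216.556241.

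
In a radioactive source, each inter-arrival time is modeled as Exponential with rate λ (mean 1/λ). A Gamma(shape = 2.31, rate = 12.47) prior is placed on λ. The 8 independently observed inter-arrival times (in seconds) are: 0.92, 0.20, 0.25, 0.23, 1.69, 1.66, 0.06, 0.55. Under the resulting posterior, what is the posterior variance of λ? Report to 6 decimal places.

With a Gamma(shape α, rate β) prior on the exponential rate λ, the posterior after n observations with total T = Σxᵢ is Gamma(α+n, β+T).
Sum of observations T = 5.56 seconds; n = 8.
Posterior: Gamma(2.31+8, 12.47+5.56) = Gamma(10.31, 18.03).
Var = α/β² = 0.031715.

0.031715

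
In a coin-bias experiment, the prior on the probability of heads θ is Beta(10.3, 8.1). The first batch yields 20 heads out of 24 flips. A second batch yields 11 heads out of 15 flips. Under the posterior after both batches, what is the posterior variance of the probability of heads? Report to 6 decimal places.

The Beta prior is conjugate to a Binomial/Bernoulli likelihood; the update adds successes to α and failures to β.
After batch 1: Beta(10.3+20, 8.1+4) = Beta(30.3, 12.1).
After batch 2: Beta(30.3+11, 12.1+4) = Beta(41.3, 16.1).
Var = αβ/((α+β)²(α+β+1)) = 41.3·16.1/(57.4²·58.4) = 0.003456.

0.003456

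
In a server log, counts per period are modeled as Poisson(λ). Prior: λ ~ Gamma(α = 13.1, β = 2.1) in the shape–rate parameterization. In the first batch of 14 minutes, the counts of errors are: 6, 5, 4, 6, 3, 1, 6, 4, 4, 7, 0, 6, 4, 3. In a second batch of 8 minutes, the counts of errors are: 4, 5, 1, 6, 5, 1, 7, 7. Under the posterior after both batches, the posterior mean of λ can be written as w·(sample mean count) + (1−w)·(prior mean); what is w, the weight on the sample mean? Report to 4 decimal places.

0.9129

With a Gamma(shape α, rate β) prior, the Poisson likelihood is conjugate: the posterior is Gamma(α + ΣXᵢ, β + n).
Total number of minutes: n = 14 + 8 = 22.
Posterior mean = (α₀+S)/(β₀+n) = [n/(β₀+n)]·(S/n) + [β₀/(β₀+n)]·(α₀/β₀), so only n and β₀ enter the weight.
Weight on data w = n/(β₀+n) = 22/(2.1+22) = 22/24.1 = 0.9129.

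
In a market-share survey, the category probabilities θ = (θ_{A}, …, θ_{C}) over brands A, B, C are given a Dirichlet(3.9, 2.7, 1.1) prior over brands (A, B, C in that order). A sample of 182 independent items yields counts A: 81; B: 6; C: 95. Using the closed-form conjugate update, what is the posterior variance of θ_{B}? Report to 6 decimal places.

The Dirichlet prior is conjugate to the Multinomial likelihood: each posterior αⱼ = prior αⱼ + observed count nⱼ.
Posterior concentration: (84.9, 8.7, 96.1), total = 189.7.
Var[θ_j] = α_j(Σα−α_j)/((Σα)²(Σα+1)) = 8.7·181.0/(189.7²·190.7) = 0.000229.

0.000229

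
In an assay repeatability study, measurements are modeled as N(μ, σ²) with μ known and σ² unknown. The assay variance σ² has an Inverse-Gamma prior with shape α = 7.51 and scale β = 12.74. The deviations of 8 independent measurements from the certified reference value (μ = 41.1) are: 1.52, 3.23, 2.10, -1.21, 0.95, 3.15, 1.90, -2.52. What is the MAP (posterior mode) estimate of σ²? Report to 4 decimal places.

With known mean μ and an Inverse-Gamma(α, β) prior on σ², the Normal likelihood is conjugate: posterior is Inv-Gamma(α + n/2, β + Σ(xᵢ−μ)²/2).
Σ(xᵢ−μ)² = (1.52)² + (3.23)² + (2.10)² + (-1.21)² + (0.95)² + (3.15)² + (1.90)² + (-2.52)² = 39.4028.
Posterior: Inv-Gamma(7.51 + 8/2, 12.74 + 39.4028/2) = Inv-Gamma(11.51, 32.44140).
Mode = β/(α+1) = 32.44140/12.51 = 2.5932.

2.5932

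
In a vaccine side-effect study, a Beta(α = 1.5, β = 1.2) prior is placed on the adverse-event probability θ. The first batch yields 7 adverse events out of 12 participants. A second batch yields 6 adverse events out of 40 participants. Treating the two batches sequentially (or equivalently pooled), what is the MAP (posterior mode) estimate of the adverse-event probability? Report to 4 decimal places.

The Beta prior is conjugate to a Binomial/Bernoulli likelihood; the update adds successes to α and failures to β.
After batch 1: Beta(1.5+7, 1.2+5) = Beta(8.5, 6.2).
After batch 2: Beta(8.5+6, 6.2+34) = Beta(14.5, 40.2).
Mode of Beta(a,b) for a,b>1 is (a−1)/(a+b−2) = 13.5/52.7 = 0.2562.

0.2562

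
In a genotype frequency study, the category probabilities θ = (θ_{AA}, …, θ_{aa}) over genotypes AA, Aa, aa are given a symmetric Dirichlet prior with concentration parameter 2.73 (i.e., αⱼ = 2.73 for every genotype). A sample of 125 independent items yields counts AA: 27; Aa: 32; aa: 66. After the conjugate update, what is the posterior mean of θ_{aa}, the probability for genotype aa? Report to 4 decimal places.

0.5160

The Dirichlet prior is conjugate to the Multinomial likelihood: each posterior αⱼ = prior αⱼ + observed count nⱼ.
Posterior concentration: (29.73, 34.73, 68.73), total = 133.19.
E[θ_{aa}|data] = α_{aa}/Σα = 68.73/133.19 = 0.5160.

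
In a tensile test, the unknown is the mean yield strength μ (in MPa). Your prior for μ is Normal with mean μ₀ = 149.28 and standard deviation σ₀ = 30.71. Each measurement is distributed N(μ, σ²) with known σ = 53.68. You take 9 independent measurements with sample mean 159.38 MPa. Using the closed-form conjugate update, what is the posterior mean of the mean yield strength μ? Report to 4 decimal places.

For Normal data with known variance σ², a Normal(μ₀, σ₀²) prior on μ is conjugate. Posterior precision = 1/σ₀² + n/σ²; posterior mean is the precision-weighted average of μ₀ and x̄.
n·x̄ = 9·159.38 = 1434.42.
σ₀² = 30.71² = 943.1041, σ² = 53.68² = 2881.5424; σ² + n·σ₀² = 2881.5424 + 9·943.1041 = 11369.4793.
Posterior mean = (μ₀/σ₀² + n·x̄/σ²)/(1/σ₀² + n/σ²) = (σ²·μ₀ + σ₀²·n·x̄)/(σ² + n·σ₀²) = (2881.5424·149.28 + 943.1041·1434.42)/11369.4793 = 1782964.032594/11369.4793 = 156.8202.

156.8202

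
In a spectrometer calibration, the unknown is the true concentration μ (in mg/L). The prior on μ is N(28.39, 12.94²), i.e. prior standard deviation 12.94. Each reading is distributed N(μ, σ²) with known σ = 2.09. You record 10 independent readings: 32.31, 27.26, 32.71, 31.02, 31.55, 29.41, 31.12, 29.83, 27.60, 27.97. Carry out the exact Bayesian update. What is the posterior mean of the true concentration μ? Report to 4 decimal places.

30.0736

For Normal data with known variance σ², a Normal(μ₀, σ₀²) prior on μ is conjugate. Posterior precision = 1/σ₀² + n/σ²; posterior mean is the precision-weighted average of μ₀ and x̄.
Σxᵢ = 32.31 + 27.26 + 32.71 + 31.02 + 31.55 + 29.41 + 31.12 + 29.83 + 27.60 + 27.97 = 300.78, so n·x̄ = 300.78.
σ₀² = 12.94² = 167.4436, σ² = 2.09² = 4.3681; σ² + n·σ₀² = 4.3681 + 10·167.4436 = 1678.8041.
Posterior mean = (μ₀/σ₀² + n·x̄/σ²)/(1/σ₀² + n/σ²) = (σ²·μ₀ + σ₀²·n·x̄)/(σ² + n·σ₀²) = (4.3681·28.39 + 167.4436·300.78)/1678.8041 = 50487.696367/1678.8041 = 30.0736.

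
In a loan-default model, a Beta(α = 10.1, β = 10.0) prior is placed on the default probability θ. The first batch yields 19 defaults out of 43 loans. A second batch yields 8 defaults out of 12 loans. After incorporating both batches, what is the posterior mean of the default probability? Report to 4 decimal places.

0.4940

The Beta prior is conjugate to a Binomial/Bernoulli likelihood; the update adds successes to α and failures to β.
After batch 1: Beta(10.1+19, 10.0+24) = Beta(29.1, 34.0).
After batch 2: Beta(29.1+8, 34.0+4) = Beta(37.1, 38.0).
Posterior mean = α/(α+β) = 37.1/75.1 = 0.4940.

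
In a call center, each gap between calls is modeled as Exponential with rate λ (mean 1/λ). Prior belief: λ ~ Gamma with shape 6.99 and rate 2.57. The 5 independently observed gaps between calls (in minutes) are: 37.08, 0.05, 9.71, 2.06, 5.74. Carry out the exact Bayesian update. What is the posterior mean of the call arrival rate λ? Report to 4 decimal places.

With a Gamma(shape α, rate β) prior on the exponential rate λ, the posterior after n observations with total T = Σxᵢ is Gamma(α+n, β+T).
Sum of observations T = 54.64 minutes; n = 5.
Posterior: Gamma(6.99+5, 2.57+54.64) = Gamma(11.99, 57.21).
Posterior mean of λ = α/β = 11.99/57.21 = 0.2096.

0.2096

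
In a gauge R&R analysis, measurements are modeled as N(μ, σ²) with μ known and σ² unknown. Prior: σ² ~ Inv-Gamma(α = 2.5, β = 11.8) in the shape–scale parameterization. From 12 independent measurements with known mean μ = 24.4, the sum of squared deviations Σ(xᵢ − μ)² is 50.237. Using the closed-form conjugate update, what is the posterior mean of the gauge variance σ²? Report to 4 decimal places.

4.9225

With known mean μ and an Inverse-Gamma(α, β) prior on σ², the Normal likelihood is conjugate: posterior is Inv-Gamma(α + n/2, β + Σ(xᵢ−μ)²/2).
Posterior: Inv-Gamma(2.5 + 12/2, 11.8 + 50.237/2) = Inv-Gamma(8.50, 36.9185).
E[σ²|data] = β/(α−1) = 36.9185/7.50 = 4.9225.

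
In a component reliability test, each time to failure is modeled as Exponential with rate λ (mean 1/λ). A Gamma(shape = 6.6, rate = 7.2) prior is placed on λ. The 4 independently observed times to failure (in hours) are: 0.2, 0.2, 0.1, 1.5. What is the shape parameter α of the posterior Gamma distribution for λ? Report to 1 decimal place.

10.6

With a Gamma(shape α, rate β) prior on the exponential rate λ, the posterior after n observations with total T = Σxᵢ is Gamma(α+n, β+T).
Sum of observations T = 2.0 hours; n = 4.
Posterior: Gamma(6.6+4, 7.2+2.0) = Gamma(10.6, 9.2).
Posterior α = 10.6.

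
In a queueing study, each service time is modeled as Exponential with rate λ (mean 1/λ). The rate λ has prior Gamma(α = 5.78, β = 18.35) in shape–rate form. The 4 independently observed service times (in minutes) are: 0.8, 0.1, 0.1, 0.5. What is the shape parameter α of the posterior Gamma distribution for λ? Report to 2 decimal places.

With a Gamma(shape α, rate β) prior on the exponential rate λ, the posterior after n observations with total T = Σxᵢ is Gamma(α+n, β+T).
Sum of observations T = 1.5 minutes; n = 4.
Posterior: Gamma(5.78+4, 18.35+1.5) = Gamma(9.78, 19.85).
Posterior α = 9.78.

9.78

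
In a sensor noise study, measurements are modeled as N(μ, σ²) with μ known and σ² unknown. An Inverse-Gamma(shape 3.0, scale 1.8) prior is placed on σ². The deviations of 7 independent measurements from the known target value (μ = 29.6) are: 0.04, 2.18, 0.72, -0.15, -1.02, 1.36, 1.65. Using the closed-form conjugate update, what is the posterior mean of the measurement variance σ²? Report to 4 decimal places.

With known mean μ and an Inverse-Gamma(α, β) prior on σ², the Normal likelihood is conjugate: posterior is Inv-Gamma(α + n/2, β + Σ(xᵢ−μ)²/2).
Σ(xᵢ−μ)² = (0.04)² + (2.18)² + (0.72)² + (-0.15)² + (-1.02)² + (1.36)² + (1.65)² = 10.9074.
Posterior: Inv-Gamma(3.0 + 7/2, 1.8 + 10.9074/2) = Inv-Gamma(6.50, 7.25370).
E[σ²|data] = β/(α−1) = 7.25370/5.50 = 1.3189.

1.3189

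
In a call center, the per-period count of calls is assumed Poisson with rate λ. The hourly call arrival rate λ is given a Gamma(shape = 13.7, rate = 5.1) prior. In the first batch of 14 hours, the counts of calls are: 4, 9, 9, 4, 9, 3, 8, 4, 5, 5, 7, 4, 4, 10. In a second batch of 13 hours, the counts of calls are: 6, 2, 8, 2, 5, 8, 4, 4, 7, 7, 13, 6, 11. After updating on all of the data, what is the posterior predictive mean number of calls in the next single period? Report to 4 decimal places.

5.6604

With a Gamma(shape α, rate β) prior, the Poisson likelihood is conjugate: the posterior is Gamma(α + ΣXᵢ, β + n).
Batch 1: sum of counts S = 85 over n = 14 hours.
After batch 1: Gamma(α+S, β+n) = Gamma(13.7+85, 5.1+14) = Gamma(98.7, 19.1).
Batch 2: sum of counts S = 83 over n = 13 hours.
After batch 2: Gamma(α+S, β+n) = Gamma(98.7+83, 19.1+13) = Gamma(181.7, 32.1).
The predictive distribution for one future period is NegBinom with mean α/β = 5.6604.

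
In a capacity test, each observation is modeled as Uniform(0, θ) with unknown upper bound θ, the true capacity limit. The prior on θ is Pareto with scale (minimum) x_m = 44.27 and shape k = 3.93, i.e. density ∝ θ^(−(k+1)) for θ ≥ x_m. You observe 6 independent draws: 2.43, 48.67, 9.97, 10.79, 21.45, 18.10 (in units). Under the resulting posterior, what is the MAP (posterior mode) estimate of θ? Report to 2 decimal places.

A Pareto(scale x_m, shape k) prior on the upper bound θ of Uniform(0, θ) is conjugate: posterior is Pareto(max(x_m, max xᵢ), k + n).
Sample maximum = 48.67; prior scale x_m = 44.27 → posterior scale = max = 48.67.
Posterior shape = 3.93 + 6 = 9.93.
The Pareto density is decreasing on [x_m, ∞), so the mode is x_m = 48.67.

48.67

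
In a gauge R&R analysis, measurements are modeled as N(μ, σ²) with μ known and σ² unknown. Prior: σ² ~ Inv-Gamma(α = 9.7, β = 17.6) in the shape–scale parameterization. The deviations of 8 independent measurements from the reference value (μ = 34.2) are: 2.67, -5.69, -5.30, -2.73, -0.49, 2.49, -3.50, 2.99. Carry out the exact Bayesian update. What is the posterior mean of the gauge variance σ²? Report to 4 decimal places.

With known mean μ and an Inverse-Gamma(α, β) prior on σ², the Normal likelihood is conjugate: posterior is Inv-Gamma(α + n/2, β + Σ(xᵢ−μ)²/2).
Σ(xᵢ−μ)² = (2.67)² + (-5.69)² + (-5.30)² + (-2.73)² + (-0.49)² + (2.49)² + (-3.50)² + (2.99)² = 102.6782.
Posterior: Inv-Gamma(9.7 + 8/2, 17.6 + 102.6782/2) = Inv-Gamma(13.70, 68.93910).
E[σ²|data] = β/(α−1) = 68.93910/12.70 = 5.4283.

5.4283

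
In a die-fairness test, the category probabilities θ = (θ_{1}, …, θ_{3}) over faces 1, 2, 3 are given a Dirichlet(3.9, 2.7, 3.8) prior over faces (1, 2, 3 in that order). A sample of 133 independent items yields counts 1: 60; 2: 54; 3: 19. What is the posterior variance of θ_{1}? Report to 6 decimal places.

The Dirichlet prior is conjugate to the Multinomial likelihood: each posterior αⱼ = prior αⱼ + observed count nⱼ.
Posterior concentration: (63.9, 56.7, 22.8), total = 143.4.
Var[θ_j] = α_j(Σα−α_j)/((Σα)²(Σα+1)) = 63.9·79.5/(143.4²·144.4) = 0.001711.

0.001711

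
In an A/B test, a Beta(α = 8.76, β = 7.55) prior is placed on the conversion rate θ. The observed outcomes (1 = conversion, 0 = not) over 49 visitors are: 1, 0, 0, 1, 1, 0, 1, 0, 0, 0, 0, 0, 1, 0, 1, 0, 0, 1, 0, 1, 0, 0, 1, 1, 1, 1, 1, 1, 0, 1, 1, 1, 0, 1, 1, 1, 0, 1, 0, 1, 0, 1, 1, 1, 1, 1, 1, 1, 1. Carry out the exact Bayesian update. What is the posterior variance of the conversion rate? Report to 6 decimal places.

0.003638

The Beta prior is conjugate to a Binomial/Bernoulli likelihood; the update adds successes to α and failures to β.
Posterior: Beta(α+k, β+n−k) = Beta(8.76+30, 7.55+19) = Beta(38.76, 26.55).
Var = αβ/((α+β)²(α+β+1)) = 38.76·26.55/(65.31²·66.31) = 0.003638.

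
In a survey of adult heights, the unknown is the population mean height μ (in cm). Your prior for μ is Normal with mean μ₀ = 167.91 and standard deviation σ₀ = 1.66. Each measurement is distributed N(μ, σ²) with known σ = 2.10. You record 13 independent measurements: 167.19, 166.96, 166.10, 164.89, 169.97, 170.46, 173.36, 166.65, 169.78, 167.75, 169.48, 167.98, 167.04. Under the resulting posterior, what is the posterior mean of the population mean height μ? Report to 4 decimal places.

For Normal data with known variance σ², a Normal(μ₀, σ₀²) prior on μ is conjugate. Posterior precision = 1/σ₀² + n/σ²; posterior mean is the precision-weighted average of μ₀ and x̄.
Σxᵢ = 167.19 + 166.96 + 166.10 + 164.89 + 169.97 + 170.46 + 173.36 + 166.65 + 169.78 + 167.75 + 169.48 + 167.98 + 167.04 = 2187.61, so n·x̄ = 2187.61.
σ₀² = 1.66² = 2.7556, σ² = 2.10² = 4.41; σ² + n·σ₀² = 4.41 + 13·2.7556 = 40.2328.
Posterior mean = (μ₀/σ₀² + n·x̄/σ²)/(1/σ₀² + n/σ²) = (σ²·μ₀ + σ₀²·n·x̄)/(σ² + n·σ₀²) = (4.41·167.91 + 2.7556·2187.61)/40.2328 = 6768.661216/40.2328 = 168.2374.

168.2374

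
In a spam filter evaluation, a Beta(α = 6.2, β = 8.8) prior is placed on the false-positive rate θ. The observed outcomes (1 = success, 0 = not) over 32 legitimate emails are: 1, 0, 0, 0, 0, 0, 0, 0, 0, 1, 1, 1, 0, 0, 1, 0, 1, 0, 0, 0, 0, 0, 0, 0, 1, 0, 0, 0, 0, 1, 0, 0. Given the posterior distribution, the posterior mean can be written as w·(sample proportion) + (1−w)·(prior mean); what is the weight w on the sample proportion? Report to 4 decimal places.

0.6809

The Beta prior is conjugate to a Binomial/Bernoulli likelihood; the update adds successes to α and failures to β.
Posterior mean = (α₀+k)/(α₀+β₀+n) = [n/(α₀+β₀+n)]·(k/n) + [(α₀+β₀)/(α₀+β₀+n)]·α₀/(α₀+β₀), so only n and the prior enter the weight.
The weight on the data is w = n/(α₀+β₀+n) = 32/(6.2+8.8+32) = 32/47.0 = 0.6809.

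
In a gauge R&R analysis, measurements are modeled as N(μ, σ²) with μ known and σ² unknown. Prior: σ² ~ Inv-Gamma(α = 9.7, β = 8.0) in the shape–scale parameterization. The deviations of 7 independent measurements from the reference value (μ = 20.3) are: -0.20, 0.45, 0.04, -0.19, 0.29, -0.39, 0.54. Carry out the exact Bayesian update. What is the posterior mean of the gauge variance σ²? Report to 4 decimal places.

0.6889

With known mean μ and an Inverse-Gamma(α, β) prior on σ², the Normal likelihood is conjugate: posterior is Inv-Gamma(α + n/2, β + Σ(xᵢ−μ)²/2).
Σ(xᵢ−μ)² = (-0.20)² + (0.45)² + (0.04)² + (-0.19)² + (0.29)² + (-0.39)² + (0.54)² = 0.8080.
Posterior: Inv-Gamma(9.7 + 7/2, 8.0 + 0.8080/2) = Inv-Gamma(13.20, 8.40400).
E[σ²|data] = β/(α−1) = 8.40400/12.20 = 0.6889.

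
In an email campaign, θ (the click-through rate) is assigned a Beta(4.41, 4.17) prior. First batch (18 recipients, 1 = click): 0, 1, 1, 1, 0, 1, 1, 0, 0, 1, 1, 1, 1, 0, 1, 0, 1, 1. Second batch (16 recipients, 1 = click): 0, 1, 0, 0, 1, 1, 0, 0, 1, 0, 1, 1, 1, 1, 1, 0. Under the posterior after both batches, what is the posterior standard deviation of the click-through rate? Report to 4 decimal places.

The Beta prior is conjugate to a Binomial/Bernoulli likelihood; the update adds successes to α and failures to β.
After batch 1: Beta(4.41+12, 4.17+6) = Beta(16.41, 10.17).
After batch 2: Beta(16.41+9, 10.17+7) = Beta(25.41, 17.17).
Var = αβ/((α+β)²(α+β+1)) = 25.41·17.17/(42.58²·43.58) = 0.00552175; SD = √0.00552175 = 0.0743.

0.0743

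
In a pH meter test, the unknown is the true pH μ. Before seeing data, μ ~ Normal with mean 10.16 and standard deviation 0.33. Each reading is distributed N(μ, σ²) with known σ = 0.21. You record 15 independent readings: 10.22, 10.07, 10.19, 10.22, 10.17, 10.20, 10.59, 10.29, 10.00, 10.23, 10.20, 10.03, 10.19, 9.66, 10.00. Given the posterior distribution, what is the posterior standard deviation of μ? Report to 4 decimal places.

0.0535

For Normal data with known variance σ², a Normal(μ₀, σ₀²) prior on μ is conjugate. Posterior precision = 1/σ₀² + n/σ²; posterior mean is the precision-weighted average of μ₀ and x̄.
σ₀² = 0.33² = 0.1089, σ² = 0.21² = 0.0441; σ² + n·σ₀² = 0.0441 + 15·0.1089 = 1.6776.
Posterior precision = 1/σ₀² + n/σ² = 1/0.1089 + 15/0.0441 = (σ² + n·σ₀²)/(σ₀²σ²) = 1.6776/(0.1089·0.0441); posterior variance σₙ² = σ₀²σ²/(σ² + n·σ₀²) = 0.1089·0.0441/1.6776 = 0.002863.
Posterior SD = √σₙ² = √(0.1089·0.0441/1.6776) = 0.0535.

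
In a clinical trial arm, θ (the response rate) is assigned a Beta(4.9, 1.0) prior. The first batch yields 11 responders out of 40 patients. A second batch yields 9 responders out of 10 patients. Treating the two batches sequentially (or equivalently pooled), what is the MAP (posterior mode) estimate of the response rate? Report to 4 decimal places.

The Beta prior is conjugate to a Binomial/Bernoulli likelihood; the update adds successes to α and failures to β.
After batch 1: Beta(4.9+11, 1.0+29) = Beta(15.9, 30.0).
After batch 2: Beta(15.9+9, 30.0+1) = Beta(24.9, 31.0).
Mode of Beta(a,b) for a,b>1 is (a−1)/(a+b−2) = 23.9/53.9 = 0.4434.

0.4434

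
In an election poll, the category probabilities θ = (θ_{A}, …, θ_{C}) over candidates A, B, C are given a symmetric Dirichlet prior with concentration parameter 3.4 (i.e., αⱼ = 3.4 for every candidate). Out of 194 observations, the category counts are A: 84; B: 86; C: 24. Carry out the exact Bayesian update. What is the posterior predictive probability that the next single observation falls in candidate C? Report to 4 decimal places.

0.1342

The Dirichlet prior is conjugate to the Multinomial likelihood: each posterior αⱼ = prior αⱼ + observed count nⱼ.
Posterior concentration: (87.4, 89.4, 27.4), total = 204.2.
P(next = C | data) = α_{C}/Σα = 0.1342.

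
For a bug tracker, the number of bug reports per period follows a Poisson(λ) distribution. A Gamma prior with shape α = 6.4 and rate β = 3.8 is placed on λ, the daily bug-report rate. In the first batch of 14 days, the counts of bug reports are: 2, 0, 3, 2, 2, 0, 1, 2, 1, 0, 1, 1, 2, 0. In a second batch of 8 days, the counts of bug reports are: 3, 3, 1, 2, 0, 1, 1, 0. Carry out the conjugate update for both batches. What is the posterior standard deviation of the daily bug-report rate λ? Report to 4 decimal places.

0.2273

With a Gamma(shape α, rate β) prior, the Poisson likelihood is conjugate: the posterior is Gamma(α + ΣXᵢ, β + n).
Batch 1: sum of counts S = 17 over n = 14 days.
After batch 1: Gamma(α+S, β+n) = Gamma(6.4+17, 3.8+14) = Gamma(23.4, 17.8).
Batch 2: sum of counts S = 11 over n = 8 days.
After batch 2: Gamma(α+S, β+n) = Gamma(23.4+11, 17.8+8) = Gamma(34.4, 25.8).
SD = √α/β = √34.4/25.8 = 0.2273.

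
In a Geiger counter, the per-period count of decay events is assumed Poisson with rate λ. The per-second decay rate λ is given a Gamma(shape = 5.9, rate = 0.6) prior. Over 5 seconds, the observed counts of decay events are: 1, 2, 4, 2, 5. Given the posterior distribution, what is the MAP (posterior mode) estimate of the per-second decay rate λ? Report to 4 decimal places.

3.3750

With a Gamma(shape α, rate β) prior, the Poisson likelihood is conjugate: the posterior is Gamma(α + ΣXᵢ, β + n).
Sum of counts S = 14 over n = 5 seconds.
Posterior: Gamma(α+S, β+n) = Gamma(5.9+14, 0.6+5) = Gamma(19.9, 5.6).
Mode of Gamma(α,β) for α≥1 is (α−1)/β = 18.9/5.6 = 3.3750.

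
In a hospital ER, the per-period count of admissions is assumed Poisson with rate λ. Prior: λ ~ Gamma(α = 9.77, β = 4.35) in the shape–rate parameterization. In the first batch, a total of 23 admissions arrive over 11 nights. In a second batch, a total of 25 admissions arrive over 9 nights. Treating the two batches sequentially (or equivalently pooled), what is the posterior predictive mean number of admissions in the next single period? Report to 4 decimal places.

With a Gamma(shape α, rate β) prior, the Poisson likelihood is conjugate: the posterior is Gamma(α + ΣXᵢ, β + n).
After batch 1: Gamma(α+S, β+n) = Gamma(9.77+23, 4.35+11) = Gamma(32.77, 15.35).
After batch 2: Gamma(α+S, β+n) = Gamma(32.77+25, 15.35+9) = Gamma(57.77, 24.35).
The predictive distribution for one future period is NegBinom with mean α/β = 2.3725.

2.3725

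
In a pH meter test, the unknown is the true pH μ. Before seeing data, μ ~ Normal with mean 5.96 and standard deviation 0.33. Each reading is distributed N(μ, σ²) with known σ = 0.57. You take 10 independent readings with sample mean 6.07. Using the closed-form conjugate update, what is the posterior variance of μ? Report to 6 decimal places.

For Normal data with known variance σ², a Normal(μ₀, σ₀²) prior on μ is conjugate. Posterior precision = 1/σ₀² + n/σ²; posterior mean is the precision-weighted average of μ₀ and x̄.
σ₀² = 0.33² = 0.1089, σ² = 0.57² = 0.3249; σ² + n·σ₀² = 0.3249 + 10·0.1089 = 1.4139.
Posterior precision = 1/σ₀² + n/σ² = 1/0.1089 + 10/0.3249 = (σ² + n·σ₀²)/(σ₀²σ²) = 1.4139/(0.1089·0.3249); posterior variance σₙ² = σ₀²σ²/(σ² + n·σ₀²) = 0.1089·0.3249/1.4139 = 0.025024.

0.025024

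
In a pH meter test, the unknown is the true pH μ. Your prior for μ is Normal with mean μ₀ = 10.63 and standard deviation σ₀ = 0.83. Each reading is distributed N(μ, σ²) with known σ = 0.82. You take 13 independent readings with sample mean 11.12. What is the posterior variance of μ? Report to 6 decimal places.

For Normal data with known variance σ², a Normal(μ₀, σ₀²) prior on μ is conjugate. Posterior precision = 1/σ₀² + n/σ²; posterior mean is the precision-weighted average of μ₀ and x̄.
σ₀² = 0.83² = 0.6889, σ² = 0.82² = 0.6724; σ² + n·σ₀² = 0.6724 + 13·0.6889 = 9.6281.
Posterior precision = 1/σ₀² + n/σ² = 1/0.6889 + 13/0.6724 = (σ² + n·σ₀²)/(σ₀²σ²) = 9.6281/(0.6889·0.6724); posterior variance σₙ² = σ₀²σ²/(σ² + n·σ₀²) = 0.6889·0.6724/9.6281 = 0.048111.

0.048111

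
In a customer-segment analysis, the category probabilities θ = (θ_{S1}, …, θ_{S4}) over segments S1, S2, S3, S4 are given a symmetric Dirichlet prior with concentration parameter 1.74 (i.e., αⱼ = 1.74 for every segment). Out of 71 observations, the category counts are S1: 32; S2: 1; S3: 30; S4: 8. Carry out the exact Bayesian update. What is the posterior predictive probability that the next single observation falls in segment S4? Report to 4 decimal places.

The Dirichlet prior is conjugate to the Multinomial likelihood: each posterior αⱼ = prior αⱼ + observed count nⱼ.
Posterior concentration: (33.74, 2.74, 31.74, 9.74), total = 77.96.
P(next = S4 | data) = α_{S4}/Σα = 0.1249.

0.1249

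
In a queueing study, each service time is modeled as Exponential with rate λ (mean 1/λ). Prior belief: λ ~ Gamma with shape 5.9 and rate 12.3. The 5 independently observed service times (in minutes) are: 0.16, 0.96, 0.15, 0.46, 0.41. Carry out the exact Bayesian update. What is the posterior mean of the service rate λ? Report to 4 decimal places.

With a Gamma(shape α, rate β) prior on the exponential rate λ, the posterior after n observations with total T = Σxᵢ is Gamma(α+n, β+T).
Sum of observations T = 2.14 minutes; n = 5.
Posterior: Gamma(5.9+5, 12.3+2.14) = Gamma(10.9, 14.44).
Posterior mean of λ = α/β = 10.9/14.44 = 0.7548.

0.7548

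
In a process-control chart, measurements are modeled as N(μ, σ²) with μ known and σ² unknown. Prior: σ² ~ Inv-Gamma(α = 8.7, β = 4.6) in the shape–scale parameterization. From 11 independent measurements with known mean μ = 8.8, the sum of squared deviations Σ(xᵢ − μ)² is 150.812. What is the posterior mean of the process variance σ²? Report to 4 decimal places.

With known mean μ and an Inverse-Gamma(α, β) prior on σ², the Normal likelihood is conjugate: posterior is Inv-Gamma(α + n/2, β + Σ(xᵢ−μ)²/2).
Posterior: Inv-Gamma(8.7 + 11/2, 4.6 + 150.812/2) = Inv-Gamma(14.20, 80.0060).
E[σ²|data] = β/(α−1) = 80.0060/13.20 = 6.0611.

6.0611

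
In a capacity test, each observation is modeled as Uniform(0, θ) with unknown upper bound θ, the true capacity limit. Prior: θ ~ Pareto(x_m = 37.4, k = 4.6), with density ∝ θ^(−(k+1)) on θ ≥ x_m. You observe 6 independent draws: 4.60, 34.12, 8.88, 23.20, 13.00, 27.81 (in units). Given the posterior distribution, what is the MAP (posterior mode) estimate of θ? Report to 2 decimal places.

37.40

A Pareto(scale x_m, shape k) prior on the upper bound θ of Uniform(0, θ) is conjugate: posterior is Pareto(max(x_m, max xᵢ), k + n).
Sample maximum = 34.12; prior scale x_m = 37.4 → posterior scale = max = 37.40.
Posterior shape = 4.6 + 6 = 10.6.
The Pareto density is decreasing on [x_m, ∞), so the mode is x_m = 37.40.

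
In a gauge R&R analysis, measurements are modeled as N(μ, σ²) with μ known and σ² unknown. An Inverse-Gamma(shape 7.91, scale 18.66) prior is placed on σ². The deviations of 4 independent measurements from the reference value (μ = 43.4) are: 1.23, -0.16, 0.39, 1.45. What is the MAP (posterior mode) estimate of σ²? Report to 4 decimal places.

1.8842

With known mean μ and an Inverse-Gamma(α, β) prior on σ², the Normal likelihood is conjugate: posterior is Inv-Gamma(α + n/2, β + Σ(xᵢ−μ)²/2).
Σ(xᵢ−μ)² = (1.23)² + (-0.16)² + (0.39)² + (1.45)² = 3.7931.
Posterior: Inv-Gamma(7.91 + 4/2, 18.66 + 3.7931/2) = Inv-Gamma(9.91, 20.55655).
Mode = β/(α+1) = 20.55655/10.91 = 1.8842.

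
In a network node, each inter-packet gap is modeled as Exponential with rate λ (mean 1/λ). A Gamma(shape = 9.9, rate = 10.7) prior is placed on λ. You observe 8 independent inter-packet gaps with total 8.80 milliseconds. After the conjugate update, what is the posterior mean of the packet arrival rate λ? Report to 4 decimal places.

With a Gamma(shape α, rate β) prior on the exponential rate λ, the posterior after n observations with total T = Σxᵢ is Gamma(α+n, β+T).
Posterior: Gamma(9.9+8, 10.7+8.80) = Gamma(17.9, 19.50).
Posterior mean of λ = α/β = 17.9/19.50 = 0.9179.

0.9179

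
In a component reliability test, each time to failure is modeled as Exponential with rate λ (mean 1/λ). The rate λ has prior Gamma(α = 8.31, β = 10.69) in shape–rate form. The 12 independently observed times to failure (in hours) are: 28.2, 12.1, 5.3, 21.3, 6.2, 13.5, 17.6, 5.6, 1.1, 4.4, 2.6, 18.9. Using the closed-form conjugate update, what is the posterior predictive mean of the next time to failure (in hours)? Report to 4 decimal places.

7.6380

With a Gamma(shape α, rate β) prior on the exponential rate λ, the posterior after n observations with total T = Σxᵢ is Gamma(α+n, β+T).
Sum of observations T = 136.8 hours; n = 12.
Posterior: Gamma(8.31+12, 10.69+136.8) = Gamma(20.31, 147.49).
The predictive distribution for the next observation is Lomax; its mean is β/(α−1) = 147.49/19.31 = 7.6380.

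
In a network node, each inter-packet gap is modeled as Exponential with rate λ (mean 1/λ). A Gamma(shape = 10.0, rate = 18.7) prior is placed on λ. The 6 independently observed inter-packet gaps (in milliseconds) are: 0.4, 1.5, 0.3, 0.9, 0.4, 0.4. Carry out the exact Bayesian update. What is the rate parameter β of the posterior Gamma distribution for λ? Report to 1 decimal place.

With a Gamma(shape α, rate β) prior on the exponential rate λ, the posterior after n observations with total T = Σxᵢ is Gamma(α+n, β+T).
Sum of observations T = 3.9 milliseconds; n = 6.
Posterior: Gamma(10.0+6, 18.7+3.9) = Gamma(16.0, 22.6).
Posterior β = 22.6.

22.6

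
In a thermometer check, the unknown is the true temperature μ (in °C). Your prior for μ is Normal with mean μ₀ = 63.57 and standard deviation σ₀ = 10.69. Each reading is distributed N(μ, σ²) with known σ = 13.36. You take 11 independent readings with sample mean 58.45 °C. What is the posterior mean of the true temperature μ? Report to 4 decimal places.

For Normal data with known variance σ², a Normal(μ₀, σ₀²) prior on μ is conjugate. Posterior precision = 1/σ₀² + n/σ²; posterior mean is the precision-weighted average of μ₀ and x̄.
n·x̄ = 11·58.45 = 642.95.
σ₀² = 10.69² = 114.2761, σ² = 13.36² = 178.4896; σ² + n·σ₀² = 178.4896 + 11·114.2761 = 1435.5267.
Posterior mean = (μ₀/σ₀² + n·x̄/σ²)/(1/σ₀² + n/σ²) = (σ²·μ₀ + σ₀²·n·x̄)/(σ² + n·σ₀²) = (178.4896·63.57 + 114.2761·642.95)/1435.5267 = 84820.402367/1435.5267 = 59.0866.

59.0866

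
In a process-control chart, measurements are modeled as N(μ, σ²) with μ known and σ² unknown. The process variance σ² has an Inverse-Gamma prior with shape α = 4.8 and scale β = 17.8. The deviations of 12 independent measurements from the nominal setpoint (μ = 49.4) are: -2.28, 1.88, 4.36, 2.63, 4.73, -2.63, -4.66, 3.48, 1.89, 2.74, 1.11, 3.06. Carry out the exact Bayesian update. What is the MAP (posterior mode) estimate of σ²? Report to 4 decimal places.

With known mean μ and an Inverse-Gamma(α, β) prior on σ², the Normal likelihood is conjugate: posterior is Inv-Gamma(α + n/2, β + Σ(xᵢ−μ)²/2).
Σ(xᵢ−μ)² = (-2.28)² + (1.88)² + (4.36)² + (2.63)² + (4.73)² + (-2.63)² + (-4.66)² + (3.48)² + (1.89)² + (2.74)² + (1.11)² + (3.06)² = 119.4505.
Posterior: Inv-Gamma(4.8 + 12/2, 17.8 + 119.4505/2) = Inv-Gamma(10.80, 77.52525).
Mode = β/(α+1) = 77.52525/11.80 = 6.5699.

6.5699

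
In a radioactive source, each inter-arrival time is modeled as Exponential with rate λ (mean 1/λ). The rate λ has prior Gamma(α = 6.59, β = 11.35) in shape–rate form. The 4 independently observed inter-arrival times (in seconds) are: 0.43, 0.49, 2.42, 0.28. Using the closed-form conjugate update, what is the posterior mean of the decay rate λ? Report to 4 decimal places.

With a Gamma(shape α, rate β) prior on the exponential rate λ, the posterior after n observations with total T = Σxᵢ is Gamma(α+n, β+T).
Sum of observations T = 3.62 seconds; n = 4.
Posterior: Gamma(6.59+4, 11.35+3.62) = Gamma(10.59, 14.97).
Posterior mean of λ = α/β = 10.59/14.97 = 0.7074.

0.7074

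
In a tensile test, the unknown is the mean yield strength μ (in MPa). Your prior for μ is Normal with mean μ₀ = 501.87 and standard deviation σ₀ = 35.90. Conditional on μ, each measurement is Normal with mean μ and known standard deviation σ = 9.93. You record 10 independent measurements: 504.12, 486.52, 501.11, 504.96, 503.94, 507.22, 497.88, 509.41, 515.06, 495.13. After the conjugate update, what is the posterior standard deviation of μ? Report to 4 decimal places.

3.1282

For Normal data with known variance σ², a Normal(μ₀, σ₀²) prior on μ is conjugate. Posterior precision = 1/σ₀² + n/σ²; posterior mean is the precision-weighted average of μ₀ and x̄.
σ₀² = 35.90² = 1288.81, σ² = 9.93² = 98.6049; σ² + n·σ₀² = 98.6049 + 10·1288.81 = 12986.7049.
Posterior precision = 1/σ₀² + n/σ² = 1/1288.81 + 10/98.6049 = (σ² + n·σ₀²)/(σ₀²σ²) = 12986.7049/(1288.81·98.6049); posterior variance σₙ² = σ₀²σ²/(σ² + n·σ₀²) = 1288.81·98.6049/12986.7049 = 9.785622.
Posterior SD = √σₙ² = √(1288.81·98.6049/12986.7049) = 3.1282.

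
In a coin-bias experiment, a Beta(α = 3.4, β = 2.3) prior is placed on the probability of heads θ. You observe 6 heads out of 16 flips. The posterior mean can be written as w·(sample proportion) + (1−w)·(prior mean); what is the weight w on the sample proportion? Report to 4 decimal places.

The Beta prior is conjugate to a Binomial/Bernoulli likelihood; the update adds successes to α and failures to β.
Posterior mean = (α₀+k)/(α₀+β₀+n) = [n/(α₀+β₀+n)]·(k/n) + [(α₀+β₀)/(α₀+β₀+n)]·α₀/(α₀+β₀), so only n and the prior enter the weight.
The weight on the data is w = n/(α₀+β₀+n) = 16/(3.4+2.3+16) = 16/21.7 = 0.7373.

0.7373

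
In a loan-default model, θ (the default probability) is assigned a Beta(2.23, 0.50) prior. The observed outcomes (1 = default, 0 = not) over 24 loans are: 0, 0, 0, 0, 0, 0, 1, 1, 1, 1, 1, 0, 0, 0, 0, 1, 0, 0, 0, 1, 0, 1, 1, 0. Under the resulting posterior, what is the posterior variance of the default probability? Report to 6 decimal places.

0.008785

The Beta prior is conjugate to a Binomial/Bernoulli likelihood; the update adds successes to α and failures to β.
Posterior: Beta(α+k, β+n−k) = Beta(2.23+9, 0.50+15) = Beta(11.23, 15.50).
Var = αβ/((α+β)²(α+β+1)) = 11.23·15.50/(26.73²·27.73) = 0.008785.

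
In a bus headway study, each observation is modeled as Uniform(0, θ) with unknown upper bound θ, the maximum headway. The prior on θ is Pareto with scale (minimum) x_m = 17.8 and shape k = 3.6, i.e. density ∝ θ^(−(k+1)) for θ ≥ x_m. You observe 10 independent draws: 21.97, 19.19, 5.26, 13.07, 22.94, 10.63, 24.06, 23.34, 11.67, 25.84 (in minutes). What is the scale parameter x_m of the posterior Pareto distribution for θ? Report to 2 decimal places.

A Pareto(scale x_m, shape k) prior on the upper bound θ of Uniform(0, θ) is conjugate: posterior is Pareto(max(x_m, max xᵢ), k + n).
Sample maximum = 25.84; prior scale x_m = 17.8 → posterior scale = max = 25.84.
Posterior shape = 3.6 + 10 = 13.6.
Posterior scale x_m = 25.84.

25.84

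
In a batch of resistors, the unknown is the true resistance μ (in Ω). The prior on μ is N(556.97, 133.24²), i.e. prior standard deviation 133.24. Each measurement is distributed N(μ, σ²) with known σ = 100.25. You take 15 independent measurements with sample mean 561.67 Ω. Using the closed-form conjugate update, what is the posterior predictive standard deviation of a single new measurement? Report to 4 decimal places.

For Normal data with known variance σ², a Normal(μ₀, σ₀²) prior on μ is conjugate. Posterior precision = 1/σ₀² + n/σ²; posterior mean is the precision-weighted average of μ₀ and x̄.
σ₀² = 133.24² = 17752.8976, σ² = 100.25² = 10050.0625; σ² + n·σ₀² = 10050.0625 + 15·17752.8976 = 276343.5265.
Posterior precision = 1/σ₀² + n/σ² = 1/17752.8976 + 15/10050.0625 = (σ² + n·σ₀²)/(σ₀²σ²) = 276343.5265/(17752.8976·10050.0625); posterior variance σₙ² = σ₀²σ²/(σ² + n·σ₀²) = 17752.8976·10050.0625/276343.5265 = 645.637452.
Predictive variance for one new observation = σₙ² + σ² = 17752.8976·10050.0625/276343.5265 + 10050.0625 = σ²·(σ₀² + 276343.5265)/276343.5265 = 10050.0625·294096.4241/276343.5265 = 10695.699952; SD = √(10050.0625·294096.4241/276343.5265) = 103.4200.

103.4200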